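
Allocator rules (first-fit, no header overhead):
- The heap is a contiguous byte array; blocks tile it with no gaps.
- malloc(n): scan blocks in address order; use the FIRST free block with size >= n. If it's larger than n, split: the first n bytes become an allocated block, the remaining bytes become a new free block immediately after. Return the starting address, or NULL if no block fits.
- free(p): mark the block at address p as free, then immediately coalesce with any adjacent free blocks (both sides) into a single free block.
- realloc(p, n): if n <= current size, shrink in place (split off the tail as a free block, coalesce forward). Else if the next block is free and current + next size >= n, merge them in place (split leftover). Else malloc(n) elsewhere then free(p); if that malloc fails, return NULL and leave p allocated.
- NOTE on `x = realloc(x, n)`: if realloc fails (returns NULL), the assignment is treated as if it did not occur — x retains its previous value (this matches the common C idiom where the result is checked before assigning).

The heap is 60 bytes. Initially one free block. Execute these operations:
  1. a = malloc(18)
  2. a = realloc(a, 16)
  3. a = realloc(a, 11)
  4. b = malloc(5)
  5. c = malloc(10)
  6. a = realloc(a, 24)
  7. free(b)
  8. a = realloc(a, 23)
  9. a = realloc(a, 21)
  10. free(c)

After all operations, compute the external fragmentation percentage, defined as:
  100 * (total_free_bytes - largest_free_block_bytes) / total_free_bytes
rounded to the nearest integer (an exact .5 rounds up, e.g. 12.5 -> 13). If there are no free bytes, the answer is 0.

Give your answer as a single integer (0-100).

Op 1: a = malloc(18) -> a = 0; heap: [0-17 ALLOC][18-59 FREE]
Op 2: a = realloc(a, 16) -> a = 0; heap: [0-15 ALLOC][16-59 FREE]
Op 3: a = realloc(a, 11) -> a = 0; heap: [0-10 ALLOC][11-59 FREE]
Op 4: b = malloc(5) -> b = 11; heap: [0-10 ALLOC][11-15 ALLOC][16-59 FREE]
Op 5: c = malloc(10) -> c = 16; heap: [0-10 ALLOC][11-15 ALLOC][16-25 ALLOC][26-59 FREE]
Op 6: a = realloc(a, 24) -> a = 26; heap: [0-10 FREE][11-15 ALLOC][16-25 ALLOC][26-49 ALLOC][50-59 FREE]
Op 7: free(b) -> (freed b); heap: [0-15 FREE][16-25 ALLOC][26-49 ALLOC][50-59 FREE]
Op 8: a = realloc(a, 23) -> a = 26; heap: [0-15 FREE][16-25 ALLOC][26-48 ALLOC][49-59 FREE]
Op 9: a = realloc(a, 21) -> a = 26; heap: [0-15 FREE][16-25 ALLOC][26-46 ALLOC][47-59 FREE]
Op 10: free(c) -> (freed c); heap: [0-25 FREE][26-46 ALLOC][47-59 FREE]
Free blocks: [26 13] total_free=39 largest=26 -> 100*(39-26)/39 = 1300/39 ≈ 33.333 -> rounds to 33

Answer: 33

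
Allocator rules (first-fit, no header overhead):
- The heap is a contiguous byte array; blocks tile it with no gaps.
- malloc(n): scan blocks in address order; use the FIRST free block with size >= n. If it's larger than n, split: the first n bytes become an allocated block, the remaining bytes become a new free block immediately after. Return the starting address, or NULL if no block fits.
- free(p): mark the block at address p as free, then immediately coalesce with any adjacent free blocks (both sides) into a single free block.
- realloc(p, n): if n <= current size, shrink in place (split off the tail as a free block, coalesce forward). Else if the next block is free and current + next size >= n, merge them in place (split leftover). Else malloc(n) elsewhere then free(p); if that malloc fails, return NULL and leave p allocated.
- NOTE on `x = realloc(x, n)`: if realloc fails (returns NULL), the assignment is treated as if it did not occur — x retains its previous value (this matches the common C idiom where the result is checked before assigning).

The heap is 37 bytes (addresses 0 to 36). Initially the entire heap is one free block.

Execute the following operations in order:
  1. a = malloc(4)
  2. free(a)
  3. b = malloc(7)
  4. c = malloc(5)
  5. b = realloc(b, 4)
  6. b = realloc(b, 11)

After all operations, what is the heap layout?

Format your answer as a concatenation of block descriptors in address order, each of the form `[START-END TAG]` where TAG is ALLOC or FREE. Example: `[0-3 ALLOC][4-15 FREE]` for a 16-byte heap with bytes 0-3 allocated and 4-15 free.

Op 1: a = malloc(4) -> a = 0; heap: [0-3 ALLOC][4-36 FREE]
Op 2: free(a) -> (freed a); heap: [0-36 FREE]
Op 3: b = malloc(7) -> b = 0; heap: [0-6 ALLOC][7-36 FREE]
Op 4: c = malloc(5) -> c = 7; heap: [0-6 ALLOC][7-11 ALLOC][12-36 FREE]
Op 5: b = realloc(b, 4) -> b = 0; heap: [0-3 ALLOC][4-6 FREE][7-11 ALLOC][12-36 FREE]
Op 6: b = realloc(b, 11) -> b = 12; heap: [0-6 FREE][7-11 ALLOC][12-22 ALLOC][23-36 FREE]

Answer: [0-6 FREE][7-11 ALLOC][12-22 ALLOC][23-36 FREE]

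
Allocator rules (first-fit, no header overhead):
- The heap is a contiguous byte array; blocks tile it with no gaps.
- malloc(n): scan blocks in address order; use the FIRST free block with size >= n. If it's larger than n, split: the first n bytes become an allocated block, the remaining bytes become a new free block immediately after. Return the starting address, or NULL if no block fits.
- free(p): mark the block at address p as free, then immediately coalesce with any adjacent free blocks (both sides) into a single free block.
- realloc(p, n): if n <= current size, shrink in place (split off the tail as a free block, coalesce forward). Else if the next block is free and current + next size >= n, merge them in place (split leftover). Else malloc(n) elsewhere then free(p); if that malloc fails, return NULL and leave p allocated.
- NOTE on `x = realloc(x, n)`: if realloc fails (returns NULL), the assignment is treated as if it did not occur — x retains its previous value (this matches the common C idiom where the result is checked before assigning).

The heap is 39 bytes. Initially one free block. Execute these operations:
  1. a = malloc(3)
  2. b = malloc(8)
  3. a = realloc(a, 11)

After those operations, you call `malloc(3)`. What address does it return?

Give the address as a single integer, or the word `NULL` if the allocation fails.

Op 1: a = malloc(3) -> a = 0; heap: [0-2 ALLOC][3-38 FREE]
Op 2: b = malloc(8) -> b = 3; heap: [0-2 ALLOC][3-10 ALLOC][11-38 FREE]
Op 3: a = realloc(a, 11) -> a = 11; heap: [0-2 FREE][3-10 ALLOC][11-21 ALLOC][22-38 FREE]
malloc(3): first-fit scan over [0-2 FREE][3-10 ALLOC][11-21 ALLOC][22-38 FREE] -> 0

Answer: 0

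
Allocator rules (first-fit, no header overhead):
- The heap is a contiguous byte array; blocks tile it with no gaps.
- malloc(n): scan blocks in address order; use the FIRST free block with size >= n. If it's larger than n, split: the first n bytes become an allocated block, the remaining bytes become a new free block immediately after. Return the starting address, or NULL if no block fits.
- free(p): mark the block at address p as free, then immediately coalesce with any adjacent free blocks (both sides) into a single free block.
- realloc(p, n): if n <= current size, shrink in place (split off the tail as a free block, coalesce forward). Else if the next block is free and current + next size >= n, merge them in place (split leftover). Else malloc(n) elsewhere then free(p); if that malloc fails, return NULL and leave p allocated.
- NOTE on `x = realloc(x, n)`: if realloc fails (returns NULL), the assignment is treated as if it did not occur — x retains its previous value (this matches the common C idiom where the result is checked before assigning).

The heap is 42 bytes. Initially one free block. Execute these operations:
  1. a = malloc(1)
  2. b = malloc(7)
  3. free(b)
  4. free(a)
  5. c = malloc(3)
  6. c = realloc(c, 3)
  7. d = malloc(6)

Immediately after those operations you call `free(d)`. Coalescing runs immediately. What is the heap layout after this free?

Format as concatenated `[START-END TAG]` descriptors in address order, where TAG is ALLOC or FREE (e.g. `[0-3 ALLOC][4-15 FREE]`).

Answer: [0-2 ALLOC][3-41 FREE]

Derivation:
Op 1: a = malloc(1) -> a = 0; heap: [0-0 ALLOC][1-41 FREE]
Op 2: b = malloc(7) -> b = 1; heap: [0-0 ALLOC][1-7 ALLOC][8-41 FREE]
Op 3: free(b) -> (freed b); heap: [0-0 ALLOC][1-41 FREE]
Op 4: free(a) -> (freed a); heap: [0-41 FREE]
Op 5: c = malloc(3) -> c = 0; heap: [0-2 ALLOC][3-41 FREE]
Op 6: c = realloc(c, 3) -> c = 0; heap: [0-2 ALLOC][3-41 FREE]
Op 7: d = malloc(6) -> d = 3; heap: [0-2 ALLOC][3-8 ALLOC][9-41 FREE]
free(d): d = 3 -> block [3-8 ALLOC]; mark free, coalesce with adjacent free neighbors -> [0-2 ALLOC][3-41 FREE]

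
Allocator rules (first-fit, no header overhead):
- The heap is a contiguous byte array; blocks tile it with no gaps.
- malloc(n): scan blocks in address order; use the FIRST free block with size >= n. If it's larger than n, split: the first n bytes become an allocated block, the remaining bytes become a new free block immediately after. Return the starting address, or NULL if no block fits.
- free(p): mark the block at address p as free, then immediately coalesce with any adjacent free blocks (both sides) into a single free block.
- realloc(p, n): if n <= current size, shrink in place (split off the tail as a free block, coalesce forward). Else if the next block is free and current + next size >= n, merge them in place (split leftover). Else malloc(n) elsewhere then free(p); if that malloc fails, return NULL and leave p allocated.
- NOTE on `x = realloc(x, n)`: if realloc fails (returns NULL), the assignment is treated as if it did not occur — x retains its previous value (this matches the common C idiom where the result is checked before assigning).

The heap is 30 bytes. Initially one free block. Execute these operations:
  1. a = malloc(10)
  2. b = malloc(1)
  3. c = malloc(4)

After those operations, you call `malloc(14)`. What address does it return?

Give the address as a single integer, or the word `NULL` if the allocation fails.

Op 1: a = malloc(10) -> a = 0; heap: [0-9 ALLOC][10-29 FREE]
Op 2: b = malloc(1) -> b = 10; heap: [0-9 ALLOC][10-10 ALLOC][11-29 FREE]
Op 3: c = malloc(4) -> c = 11; heap: [0-9 ALLOC][10-10 ALLOC][11-14 ALLOC][15-29 FREE]
malloc(14): first-fit scan over [0-9 ALLOC][10-10 ALLOC][11-14 ALLOC][15-29 FREE] -> 15

Answer: 15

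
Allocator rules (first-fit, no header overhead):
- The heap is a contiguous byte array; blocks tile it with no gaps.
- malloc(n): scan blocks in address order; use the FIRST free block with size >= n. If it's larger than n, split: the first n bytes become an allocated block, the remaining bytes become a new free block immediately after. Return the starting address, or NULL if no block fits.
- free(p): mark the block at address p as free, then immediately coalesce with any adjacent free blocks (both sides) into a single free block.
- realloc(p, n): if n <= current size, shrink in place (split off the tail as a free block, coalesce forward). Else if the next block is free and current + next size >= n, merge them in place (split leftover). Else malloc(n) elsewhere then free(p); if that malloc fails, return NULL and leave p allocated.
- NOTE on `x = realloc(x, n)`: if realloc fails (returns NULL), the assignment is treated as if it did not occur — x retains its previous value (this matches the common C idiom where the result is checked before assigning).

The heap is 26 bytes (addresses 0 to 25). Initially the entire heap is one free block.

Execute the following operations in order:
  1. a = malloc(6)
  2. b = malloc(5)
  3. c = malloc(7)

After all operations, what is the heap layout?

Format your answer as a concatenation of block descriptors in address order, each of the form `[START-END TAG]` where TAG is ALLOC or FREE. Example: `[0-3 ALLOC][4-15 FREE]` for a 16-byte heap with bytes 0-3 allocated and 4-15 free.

Op 1: a = malloc(6) -> a = 0; heap: [0-5 ALLOC][6-25 FREE]
Op 2: b = malloc(5) -> b = 6; heap: [0-5 ALLOC][6-10 ALLOC][11-25 FREE]
Op 3: c = malloc(7) -> c = 11; heap: [0-5 ALLOC][6-10 ALLOC][11-17 ALLOC][18-25 FREE]

Answer: [0-5 ALLOC][6-10 ALLOC][11-17 ALLOC][18-25 FREE]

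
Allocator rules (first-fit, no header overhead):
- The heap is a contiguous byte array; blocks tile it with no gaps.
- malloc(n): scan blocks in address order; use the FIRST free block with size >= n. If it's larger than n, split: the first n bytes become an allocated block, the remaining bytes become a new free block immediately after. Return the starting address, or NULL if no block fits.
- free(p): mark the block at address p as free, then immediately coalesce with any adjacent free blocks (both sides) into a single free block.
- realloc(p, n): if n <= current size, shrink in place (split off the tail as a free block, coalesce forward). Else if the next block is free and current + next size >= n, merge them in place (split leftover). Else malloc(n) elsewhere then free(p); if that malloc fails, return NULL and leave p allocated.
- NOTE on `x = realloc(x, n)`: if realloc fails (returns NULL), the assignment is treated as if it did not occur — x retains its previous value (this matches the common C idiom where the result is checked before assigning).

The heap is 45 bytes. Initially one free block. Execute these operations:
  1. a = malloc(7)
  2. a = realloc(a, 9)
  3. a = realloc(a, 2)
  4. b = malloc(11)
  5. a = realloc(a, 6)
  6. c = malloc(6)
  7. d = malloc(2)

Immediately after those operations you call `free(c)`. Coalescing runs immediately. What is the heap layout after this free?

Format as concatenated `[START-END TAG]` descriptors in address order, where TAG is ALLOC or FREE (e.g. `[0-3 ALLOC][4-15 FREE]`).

Op 1: a = malloc(7) -> a = 0; heap: [0-6 ALLOC][7-44 FREE]
Op 2: a = realloc(a, 9) -> a = 0; heap: [0-8 ALLOC][9-44 FREE]
Op 3: a = realloc(a, 2) -> a = 0; heap: [0-1 ALLOC][2-44 FREE]
Op 4: b = malloc(11) -> b = 2; heap: [0-1 ALLOC][2-12 ALLOC][13-44 FREE]
Op 5: a = realloc(a, 6) -> a = 13; heap: [0-1 FREE][2-12 ALLOC][13-18 ALLOC][19-44 FREE]
Op 6: c = malloc(6) -> c = 19; heap: [0-1 FREE][2-12 ALLOC][13-18 ALLOC][19-24 ALLOC][25-44 FREE]
Op 7: d = malloc(2) -> d = 0; heap: [0-1 ALLOC][2-12 ALLOC][13-18 ALLOC][19-24 ALLOC][25-44 FREE]
free(c): c = 19 -> block [19-24 ALLOC]; mark free, coalesce with adjacent free neighbors -> [0-1 ALLOC][2-12 ALLOC][13-18 ALLOC][19-44 FREE]

Answer: [0-1 ALLOC][2-12 ALLOC][13-18 ALLOC][19-44 FREE]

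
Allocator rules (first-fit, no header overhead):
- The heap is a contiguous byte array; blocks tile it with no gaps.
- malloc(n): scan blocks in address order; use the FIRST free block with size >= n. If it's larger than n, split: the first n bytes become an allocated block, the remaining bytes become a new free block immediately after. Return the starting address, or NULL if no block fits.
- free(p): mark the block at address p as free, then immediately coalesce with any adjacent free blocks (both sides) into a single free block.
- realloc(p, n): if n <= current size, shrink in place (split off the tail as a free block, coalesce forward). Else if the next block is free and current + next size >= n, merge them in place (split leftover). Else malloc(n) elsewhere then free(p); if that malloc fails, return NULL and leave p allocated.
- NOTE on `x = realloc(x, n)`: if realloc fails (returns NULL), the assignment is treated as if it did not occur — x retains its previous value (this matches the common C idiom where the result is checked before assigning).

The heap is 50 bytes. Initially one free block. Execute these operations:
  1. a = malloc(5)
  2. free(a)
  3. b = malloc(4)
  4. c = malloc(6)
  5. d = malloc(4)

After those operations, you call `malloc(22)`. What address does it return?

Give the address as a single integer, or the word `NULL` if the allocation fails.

Op 1: a = malloc(5) -> a = 0; heap: [0-4 ALLOC][5-49 FREE]
Op 2: free(a) -> (freed a); heap: [0-49 FREE]
Op 3: b = malloc(4) -> b = 0; heap: [0-3 ALLOC][4-49 FREE]
Op 4: c = malloc(6) -> c = 4; heap: [0-3 ALLOC][4-9 ALLOC][10-49 FREE]
Op 5: d = malloc(4) -> d = 10; heap: [0-3 ALLOC][4-9 ALLOC][10-13 ALLOC][14-49 FREE]
malloc(22): first-fit scan over [0-3 ALLOC][4-9 ALLOC][10-13 ALLOC][14-49 FREE] -> 14

Answer: 14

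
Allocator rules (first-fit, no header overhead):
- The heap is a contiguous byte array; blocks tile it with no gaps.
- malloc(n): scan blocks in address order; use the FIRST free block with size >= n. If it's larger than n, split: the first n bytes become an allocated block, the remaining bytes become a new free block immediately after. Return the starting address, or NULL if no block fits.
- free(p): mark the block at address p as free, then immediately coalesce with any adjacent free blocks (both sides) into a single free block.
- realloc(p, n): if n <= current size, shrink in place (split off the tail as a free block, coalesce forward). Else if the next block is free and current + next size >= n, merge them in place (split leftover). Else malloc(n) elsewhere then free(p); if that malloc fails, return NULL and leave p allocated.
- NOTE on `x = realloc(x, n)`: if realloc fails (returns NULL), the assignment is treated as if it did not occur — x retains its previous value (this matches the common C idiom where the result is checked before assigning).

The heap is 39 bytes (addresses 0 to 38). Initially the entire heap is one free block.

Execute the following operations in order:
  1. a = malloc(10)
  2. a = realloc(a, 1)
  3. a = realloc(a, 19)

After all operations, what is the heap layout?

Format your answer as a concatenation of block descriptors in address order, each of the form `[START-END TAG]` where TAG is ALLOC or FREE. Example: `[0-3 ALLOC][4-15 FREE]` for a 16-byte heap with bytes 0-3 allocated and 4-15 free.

Answer: [0-18 ALLOC][19-38 FREE]

Derivation:
Op 1: a = malloc(10) -> a = 0; heap: [0-9 ALLOC][10-38 FREE]
Op 2: a = realloc(a, 1) -> a = 0; heap: [0-0 ALLOC][1-38 FREE]
Op 3: a = realloc(a, 19) -> a = 0; heap: [0-18 ALLOC][19-38 FREE]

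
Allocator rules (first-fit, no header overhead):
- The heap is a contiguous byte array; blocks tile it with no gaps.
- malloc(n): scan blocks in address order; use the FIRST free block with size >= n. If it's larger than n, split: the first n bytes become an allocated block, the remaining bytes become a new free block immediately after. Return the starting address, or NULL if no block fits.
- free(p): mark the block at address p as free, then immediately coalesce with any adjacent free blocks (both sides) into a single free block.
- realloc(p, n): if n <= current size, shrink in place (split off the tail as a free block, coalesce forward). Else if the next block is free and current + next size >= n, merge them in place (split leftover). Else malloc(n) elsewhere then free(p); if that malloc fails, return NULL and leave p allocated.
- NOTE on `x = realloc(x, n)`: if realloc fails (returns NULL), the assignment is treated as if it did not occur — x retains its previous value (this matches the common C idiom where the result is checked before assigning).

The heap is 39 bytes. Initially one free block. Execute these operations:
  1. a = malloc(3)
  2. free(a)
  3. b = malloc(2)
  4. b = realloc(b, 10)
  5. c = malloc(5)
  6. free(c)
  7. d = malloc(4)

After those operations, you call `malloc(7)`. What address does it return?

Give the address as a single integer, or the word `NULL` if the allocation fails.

Op 1: a = malloc(3) -> a = 0; heap: [0-2 ALLOC][3-38 FREE]
Op 2: free(a) -> (freed a); heap: [0-38 FREE]
Op 3: b = malloc(2) -> b = 0; heap: [0-1 ALLOC][2-38 FREE]
Op 4: b = realloc(b, 10) -> b = 0; heap: [0-9 ALLOC][10-38 FREE]
Op 5: c = malloc(5) -> c = 10; heap: [0-9 ALLOC][10-14 ALLOC][15-38 FREE]
Op 6: free(c) -> (freed c); heap: [0-9 ALLOC][10-38 FREE]
Op 7: d = malloc(4) -> d = 10; heap: [0-9 ALLOC][10-13 ALLOC][14-38 FREE]
malloc(7): first-fit scan over [0-9 ALLOC][10-13 ALLOC][14-38 FREE] -> 14

Answer: 14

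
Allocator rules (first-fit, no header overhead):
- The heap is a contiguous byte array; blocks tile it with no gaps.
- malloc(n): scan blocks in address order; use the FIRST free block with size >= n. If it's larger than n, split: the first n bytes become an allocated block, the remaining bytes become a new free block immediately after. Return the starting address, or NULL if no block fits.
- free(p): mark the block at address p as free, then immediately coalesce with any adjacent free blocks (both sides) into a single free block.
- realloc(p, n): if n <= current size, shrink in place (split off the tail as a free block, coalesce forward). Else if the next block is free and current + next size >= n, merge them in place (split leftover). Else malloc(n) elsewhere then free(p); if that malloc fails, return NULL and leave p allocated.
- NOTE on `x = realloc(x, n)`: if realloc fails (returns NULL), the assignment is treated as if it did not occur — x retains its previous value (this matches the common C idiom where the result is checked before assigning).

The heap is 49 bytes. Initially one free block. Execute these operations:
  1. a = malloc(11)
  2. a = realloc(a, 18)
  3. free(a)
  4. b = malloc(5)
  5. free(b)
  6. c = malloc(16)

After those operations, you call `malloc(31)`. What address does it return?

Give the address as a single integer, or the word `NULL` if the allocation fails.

Op 1: a = malloc(11) -> a = 0; heap: [0-10 ALLOC][11-48 FREE]
Op 2: a = realloc(a, 18) -> a = 0; heap: [0-17 ALLOC][18-48 FREE]
Op 3: free(a) -> (freed a); heap: [0-48 FREE]
Op 4: b = malloc(5) -> b = 0; heap: [0-4 ALLOC][5-48 FREE]
Op 5: free(b) -> (freed b); heap: [0-48 FREE]
Op 6: c = malloc(16) -> c = 0; heap: [0-15 ALLOC][16-48 FREE]
malloc(31): first-fit scan over [0-15 ALLOC][16-48 FREE] -> 16

Answer: 16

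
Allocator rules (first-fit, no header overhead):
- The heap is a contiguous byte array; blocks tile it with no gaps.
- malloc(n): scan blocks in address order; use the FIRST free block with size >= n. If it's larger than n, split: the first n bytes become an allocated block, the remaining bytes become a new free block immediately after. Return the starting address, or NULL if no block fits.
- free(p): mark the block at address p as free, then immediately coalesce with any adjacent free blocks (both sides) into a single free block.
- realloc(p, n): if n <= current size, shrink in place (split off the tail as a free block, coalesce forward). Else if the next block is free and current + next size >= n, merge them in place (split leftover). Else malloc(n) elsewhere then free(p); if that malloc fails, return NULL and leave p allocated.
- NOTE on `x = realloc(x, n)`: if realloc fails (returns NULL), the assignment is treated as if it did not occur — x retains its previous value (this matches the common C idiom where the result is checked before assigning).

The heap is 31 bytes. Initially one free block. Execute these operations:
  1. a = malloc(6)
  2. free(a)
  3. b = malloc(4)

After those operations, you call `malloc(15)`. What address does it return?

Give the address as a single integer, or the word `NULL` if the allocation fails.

Op 1: a = malloc(6) -> a = 0; heap: [0-5 ALLOC][6-30 FREE]
Op 2: free(a) -> (freed a); heap: [0-30 FREE]
Op 3: b = malloc(4) -> b = 0; heap: [0-3 ALLOC][4-30 FREE]
malloc(15): first-fit scan over [0-3 ALLOC][4-30 FREE] -> 4

Answer: 4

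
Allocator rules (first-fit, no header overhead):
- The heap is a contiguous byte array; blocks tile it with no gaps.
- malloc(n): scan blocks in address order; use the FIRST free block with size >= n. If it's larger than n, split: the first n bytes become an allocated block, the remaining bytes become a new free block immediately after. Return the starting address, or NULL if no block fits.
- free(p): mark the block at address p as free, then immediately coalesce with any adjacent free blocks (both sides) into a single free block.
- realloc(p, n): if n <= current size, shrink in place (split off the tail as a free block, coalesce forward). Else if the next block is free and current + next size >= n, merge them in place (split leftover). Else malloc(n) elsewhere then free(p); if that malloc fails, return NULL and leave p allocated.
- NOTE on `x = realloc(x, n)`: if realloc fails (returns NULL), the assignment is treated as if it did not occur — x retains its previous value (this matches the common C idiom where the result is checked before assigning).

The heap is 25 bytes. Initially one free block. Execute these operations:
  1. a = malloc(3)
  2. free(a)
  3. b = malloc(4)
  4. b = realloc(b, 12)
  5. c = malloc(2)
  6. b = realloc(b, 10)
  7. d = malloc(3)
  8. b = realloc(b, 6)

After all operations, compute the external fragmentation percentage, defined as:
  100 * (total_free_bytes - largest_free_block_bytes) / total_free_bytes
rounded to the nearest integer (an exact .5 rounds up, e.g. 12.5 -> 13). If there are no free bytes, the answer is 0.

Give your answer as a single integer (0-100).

Op 1: a = malloc(3) -> a = 0; heap: [0-2 ALLOC][3-24 FREE]
Op 2: free(a) -> (freed a); heap: [0-24 FREE]
Op 3: b = malloc(4) -> b = 0; heap: [0-3 ALLOC][4-24 FREE]
Op 4: b = realloc(b, 12) -> b = 0; heap: [0-11 ALLOC][12-24 FREE]
Op 5: c = malloc(2) -> c = 12; heap: [0-11 ALLOC][12-13 ALLOC][14-24 FREE]
Op 6: b = realloc(b, 10) -> b = 0; heap: [0-9 ALLOC][10-11 FREE][12-13 ALLOC][14-24 FREE]
Op 7: d = malloc(3) -> d = 14; heap: [0-9 ALLOC][10-11 FREE][12-13 ALLOC][14-16 ALLOC][17-24 FREE]
Op 8: b = realloc(b, 6) -> b = 0; heap: [0-5 ALLOC][6-11 FREE][12-13 ALLOC][14-16 ALLOC][17-24 FREE]
Free blocks: [6 8] total_free=14 largest=8 -> 100*(14-8)/14 = 600/14 ≈ 42.857 -> rounds to 43

Answer: 43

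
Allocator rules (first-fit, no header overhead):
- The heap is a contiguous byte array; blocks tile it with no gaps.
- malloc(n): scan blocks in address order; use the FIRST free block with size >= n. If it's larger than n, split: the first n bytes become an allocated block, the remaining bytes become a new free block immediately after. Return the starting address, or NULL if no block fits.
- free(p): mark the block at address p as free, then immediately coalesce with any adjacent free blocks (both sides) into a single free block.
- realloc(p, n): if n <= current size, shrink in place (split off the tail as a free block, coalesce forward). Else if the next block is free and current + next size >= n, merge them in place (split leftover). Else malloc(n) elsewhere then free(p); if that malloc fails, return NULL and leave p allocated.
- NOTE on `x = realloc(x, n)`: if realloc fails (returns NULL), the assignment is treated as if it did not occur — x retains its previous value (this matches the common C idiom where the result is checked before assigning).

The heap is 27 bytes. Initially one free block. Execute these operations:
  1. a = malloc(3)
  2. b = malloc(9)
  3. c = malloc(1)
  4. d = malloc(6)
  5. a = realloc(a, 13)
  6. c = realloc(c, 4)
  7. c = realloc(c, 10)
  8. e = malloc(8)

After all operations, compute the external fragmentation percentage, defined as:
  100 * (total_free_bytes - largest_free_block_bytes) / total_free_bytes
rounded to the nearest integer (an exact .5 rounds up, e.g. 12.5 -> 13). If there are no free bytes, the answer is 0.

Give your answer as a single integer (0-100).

Answer: 20

Derivation:
Op 1: a = malloc(3) -> a = 0; heap: [0-2 ALLOC][3-26 FREE]
Op 2: b = malloc(9) -> b = 3; heap: [0-2 ALLOC][3-11 ALLOC][12-26 FREE]
Op 3: c = malloc(1) -> c = 12; heap: [0-2 ALLOC][3-11 ALLOC][12-12 ALLOC][13-26 FREE]
Op 4: d = malloc(6) -> d = 13; heap: [0-2 ALLOC][3-11 ALLOC][12-12 ALLOC][13-18 ALLOC][19-26 FREE]
Op 5: a = realloc(a, 13) -> NULL (a unchanged); heap: [0-2 ALLOC][3-11 ALLOC][12-12 ALLOC][13-18 ALLOC][19-26 FREE]
Op 6: c = realloc(c, 4) -> c = 19; heap: [0-2 ALLOC][3-11 ALLOC][12-12 FREE][13-18 ALLOC][19-22 ALLOC][23-26 FREE]
Op 7: c = realloc(c, 10) -> NULL (c unchanged); heap: [0-2 ALLOC][3-11 ALLOC][12-12 FREE][13-18 ALLOC][19-22 ALLOC][23-26 FREE]
Op 8: e = malloc(8) -> e = NULL; heap: [0-2 ALLOC][3-11 ALLOC][12-12 FREE][13-18 ALLOC][19-22 ALLOC][23-26 FREE]
Free blocks: [1 4] total_free=5 largest=4 -> 100*(5-4)/5 = 100/5 = 20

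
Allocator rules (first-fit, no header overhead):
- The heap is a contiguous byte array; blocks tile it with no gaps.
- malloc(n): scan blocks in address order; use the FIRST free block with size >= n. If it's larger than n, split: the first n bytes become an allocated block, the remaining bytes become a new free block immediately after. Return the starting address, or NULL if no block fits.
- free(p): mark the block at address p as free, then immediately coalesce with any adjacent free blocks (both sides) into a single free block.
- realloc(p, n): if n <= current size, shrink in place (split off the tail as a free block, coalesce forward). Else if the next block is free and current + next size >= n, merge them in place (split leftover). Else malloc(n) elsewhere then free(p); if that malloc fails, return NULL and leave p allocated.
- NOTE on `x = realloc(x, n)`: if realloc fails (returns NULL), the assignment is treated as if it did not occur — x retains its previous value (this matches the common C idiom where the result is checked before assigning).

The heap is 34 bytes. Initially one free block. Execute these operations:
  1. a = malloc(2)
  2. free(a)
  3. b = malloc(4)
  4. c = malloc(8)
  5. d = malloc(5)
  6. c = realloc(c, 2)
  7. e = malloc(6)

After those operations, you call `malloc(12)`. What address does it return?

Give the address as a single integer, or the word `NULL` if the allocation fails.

Answer: 17

Derivation:
Op 1: a = malloc(2) -> a = 0; heap: [0-1 ALLOC][2-33 FREE]
Op 2: free(a) -> (freed a); heap: [0-33 FREE]
Op 3: b = malloc(4) -> b = 0; heap: [0-3 ALLOC][4-33 FREE]
Op 4: c = malloc(8) -> c = 4; heap: [0-3 ALLOC][4-11 ALLOC][12-33 FREE]
Op 5: d = malloc(5) -> d = 12; heap: [0-3 ALLOC][4-11 ALLOC][12-16 ALLOC][17-33 FREE]
Op 6: c = realloc(c, 2) -> c = 4; heap: [0-3 ALLOC][4-5 ALLOC][6-11 FREE][12-16 ALLOC][17-33 FREE]
Op 7: e = malloc(6) -> e = 6; heap: [0-3 ALLOC][4-5 ALLOC][6-11 ALLOC][12-16 ALLOC][17-33 FREE]
malloc(12): first-fit scan over [0-3 ALLOC][4-5 ALLOC][6-11 ALLOC][12-16 ALLOC][17-33 FREE] -> 17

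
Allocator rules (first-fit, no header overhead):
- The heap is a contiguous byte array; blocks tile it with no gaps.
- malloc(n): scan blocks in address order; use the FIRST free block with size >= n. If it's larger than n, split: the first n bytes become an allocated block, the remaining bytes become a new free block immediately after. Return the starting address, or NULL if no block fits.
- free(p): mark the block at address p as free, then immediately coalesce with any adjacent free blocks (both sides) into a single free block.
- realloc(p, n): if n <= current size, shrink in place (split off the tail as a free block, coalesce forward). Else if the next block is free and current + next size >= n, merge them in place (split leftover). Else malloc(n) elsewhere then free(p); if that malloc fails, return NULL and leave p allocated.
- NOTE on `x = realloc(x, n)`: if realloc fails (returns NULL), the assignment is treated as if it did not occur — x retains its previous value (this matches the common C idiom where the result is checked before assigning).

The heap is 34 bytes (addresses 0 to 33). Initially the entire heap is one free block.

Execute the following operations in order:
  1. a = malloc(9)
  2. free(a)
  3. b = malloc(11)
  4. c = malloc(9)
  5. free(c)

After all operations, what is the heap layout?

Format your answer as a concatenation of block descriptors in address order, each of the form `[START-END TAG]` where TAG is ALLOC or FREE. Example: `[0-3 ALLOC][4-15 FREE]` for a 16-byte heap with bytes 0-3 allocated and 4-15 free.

Answer: [0-10 ALLOC][11-33 FREE]

Derivation:
Op 1: a = malloc(9) -> a = 0; heap: [0-8 ALLOC][9-33 FREE]
Op 2: free(a) -> (freed a); heap: [0-33 FREE]
Op 3: b = malloc(11) -> b = 0; heap: [0-10 ALLOC][11-33 FREE]
Op 4: c = malloc(9) -> c = 11; heap: [0-10 ALLOC][11-19 ALLOC][20-33 FREE]
Op 5: free(c) -> (freed c); heap: [0-10 ALLOC][11-33 FREE]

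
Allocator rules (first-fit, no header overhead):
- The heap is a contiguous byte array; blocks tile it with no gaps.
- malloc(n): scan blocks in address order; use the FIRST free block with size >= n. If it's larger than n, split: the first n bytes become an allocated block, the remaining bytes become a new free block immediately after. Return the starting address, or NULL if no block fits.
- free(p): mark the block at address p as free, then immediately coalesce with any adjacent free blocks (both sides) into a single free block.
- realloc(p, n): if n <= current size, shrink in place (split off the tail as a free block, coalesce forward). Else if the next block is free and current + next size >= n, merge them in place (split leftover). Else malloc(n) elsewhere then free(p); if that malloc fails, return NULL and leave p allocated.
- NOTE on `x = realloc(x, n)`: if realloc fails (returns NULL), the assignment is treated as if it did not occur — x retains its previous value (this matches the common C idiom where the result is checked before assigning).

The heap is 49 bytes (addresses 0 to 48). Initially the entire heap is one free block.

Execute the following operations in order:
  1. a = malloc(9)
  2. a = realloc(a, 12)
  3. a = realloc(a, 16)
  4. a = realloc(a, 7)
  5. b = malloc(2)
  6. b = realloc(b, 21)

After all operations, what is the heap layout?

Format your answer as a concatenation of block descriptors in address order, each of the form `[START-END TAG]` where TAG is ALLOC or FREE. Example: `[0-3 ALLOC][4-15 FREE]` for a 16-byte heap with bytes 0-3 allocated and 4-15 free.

Op 1: a = malloc(9) -> a = 0; heap: [0-8 ALLOC][9-48 FREE]
Op 2: a = realloc(a, 12) -> a = 0; heap: [0-11 ALLOC][12-48 FREE]
Op 3: a = realloc(a, 16) -> a = 0; heap: [0-15 ALLOC][16-48 FREE]
Op 4: a = realloc(a, 7) -> a = 0; heap: [0-6 ALLOC][7-48 FREE]
Op 5: b = malloc(2) -> b = 7; heap: [0-6 ALLOC][7-8 ALLOC][9-48 FREE]
Op 6: b = realloc(b, 21) -> b = 7; heap: [0-6 ALLOC][7-27 ALLOC][28-48 FREE]

Answer: [0-6 ALLOC][7-27 ALLOC][28-48 FREE]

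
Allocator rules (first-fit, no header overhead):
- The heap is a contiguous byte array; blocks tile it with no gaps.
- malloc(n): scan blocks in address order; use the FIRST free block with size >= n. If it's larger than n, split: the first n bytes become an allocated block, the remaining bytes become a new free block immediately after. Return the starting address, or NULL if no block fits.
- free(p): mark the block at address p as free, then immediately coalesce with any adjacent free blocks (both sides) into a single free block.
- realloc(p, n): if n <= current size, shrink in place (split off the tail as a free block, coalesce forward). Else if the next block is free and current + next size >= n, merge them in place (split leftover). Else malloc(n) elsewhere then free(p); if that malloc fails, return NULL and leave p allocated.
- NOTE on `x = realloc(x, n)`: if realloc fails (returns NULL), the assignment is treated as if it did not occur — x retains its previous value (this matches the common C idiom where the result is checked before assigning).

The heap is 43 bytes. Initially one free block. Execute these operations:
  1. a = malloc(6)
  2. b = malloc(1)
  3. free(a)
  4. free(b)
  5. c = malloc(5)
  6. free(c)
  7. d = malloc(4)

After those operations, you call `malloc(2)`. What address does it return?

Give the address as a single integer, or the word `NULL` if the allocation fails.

Op 1: a = malloc(6) -> a = 0; heap: [0-5 ALLOC][6-42 FREE]
Op 2: b = malloc(1) -> b = 6; heap: [0-5 ALLOC][6-6 ALLOC][7-42 FREE]
Op 3: free(a) -> (freed a); heap: [0-5 FREE][6-6 ALLOC][7-42 FREE]
Op 4: free(b) -> (freed b); heap: [0-42 FREE]
Op 5: c = malloc(5) -> c = 0; heap: [0-4 ALLOC][5-42 FREE]
Op 6: free(c) -> (freed c); heap: [0-42 FREE]
Op 7: d = malloc(4) -> d = 0; heap: [0-3 ALLOC][4-42 FREE]
malloc(2): first-fit scan over [0-3 ALLOC][4-42 FREE] -> 4

Answer: 4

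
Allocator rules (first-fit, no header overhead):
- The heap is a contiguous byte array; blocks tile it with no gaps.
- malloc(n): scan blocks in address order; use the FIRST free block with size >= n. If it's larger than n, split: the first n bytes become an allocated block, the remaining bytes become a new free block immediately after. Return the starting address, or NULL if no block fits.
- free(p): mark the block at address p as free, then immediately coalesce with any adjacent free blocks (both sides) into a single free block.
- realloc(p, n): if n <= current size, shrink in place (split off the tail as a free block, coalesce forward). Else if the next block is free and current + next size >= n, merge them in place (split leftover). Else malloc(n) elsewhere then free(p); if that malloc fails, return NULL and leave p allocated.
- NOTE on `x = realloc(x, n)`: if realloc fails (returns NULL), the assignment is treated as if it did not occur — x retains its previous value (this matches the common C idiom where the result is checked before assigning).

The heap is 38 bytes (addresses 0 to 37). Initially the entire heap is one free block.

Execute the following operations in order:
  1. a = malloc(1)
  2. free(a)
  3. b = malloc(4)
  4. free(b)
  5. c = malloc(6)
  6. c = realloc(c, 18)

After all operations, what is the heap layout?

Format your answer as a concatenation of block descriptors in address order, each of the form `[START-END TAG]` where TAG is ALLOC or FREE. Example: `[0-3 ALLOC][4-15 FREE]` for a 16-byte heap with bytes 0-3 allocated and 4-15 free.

Op 1: a = malloc(1) -> a = 0; heap: [0-0 ALLOC][1-37 FREE]
Op 2: free(a) -> (freed a); heap: [0-37 FREE]
Op 3: b = malloc(4) -> b = 0; heap: [0-3 ALLOC][4-37 FREE]
Op 4: free(b) -> (freed b); heap: [0-37 FREE]
Op 5: c = malloc(6) -> c = 0; heap: [0-5 ALLOC][6-37 FREE]
Op 6: c = realloc(c, 18) -> c = 0; heap: [0-17 ALLOC][18-37 FREE]

Answer: [0-17 ALLOC][18-37 FREE]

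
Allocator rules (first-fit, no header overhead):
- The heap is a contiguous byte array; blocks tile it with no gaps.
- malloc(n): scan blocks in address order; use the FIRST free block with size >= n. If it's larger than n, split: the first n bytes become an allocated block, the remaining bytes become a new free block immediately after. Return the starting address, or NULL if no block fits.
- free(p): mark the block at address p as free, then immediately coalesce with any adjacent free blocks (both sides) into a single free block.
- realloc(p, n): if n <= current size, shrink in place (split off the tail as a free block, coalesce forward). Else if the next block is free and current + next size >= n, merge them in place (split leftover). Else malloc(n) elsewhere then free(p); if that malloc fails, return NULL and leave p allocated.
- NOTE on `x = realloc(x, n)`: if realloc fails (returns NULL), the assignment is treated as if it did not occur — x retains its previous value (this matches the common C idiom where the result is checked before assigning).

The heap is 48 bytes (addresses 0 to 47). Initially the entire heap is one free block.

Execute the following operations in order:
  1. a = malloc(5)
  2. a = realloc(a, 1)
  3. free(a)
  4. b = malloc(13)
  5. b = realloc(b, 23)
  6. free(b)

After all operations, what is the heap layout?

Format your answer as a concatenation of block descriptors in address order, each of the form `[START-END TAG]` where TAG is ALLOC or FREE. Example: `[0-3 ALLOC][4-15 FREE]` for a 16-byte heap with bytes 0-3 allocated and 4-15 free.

Op 1: a = malloc(5) -> a = 0; heap: [0-4 ALLOC][5-47 FREE]
Op 2: a = realloc(a, 1) -> a = 0; heap: [0-0 ALLOC][1-47 FREE]
Op 3: free(a) -> (freed a); heap: [0-47 FREE]
Op 4: b = malloc(13) -> b = 0; heap: [0-12 ALLOC][13-47 FREE]
Op 5: b = realloc(b, 23) -> b = 0; heap: [0-22 ALLOC][23-47 FREE]
Op 6: free(b) -> (freed b); heap: [0-47 FREE]

Answer: [0-47 FREE]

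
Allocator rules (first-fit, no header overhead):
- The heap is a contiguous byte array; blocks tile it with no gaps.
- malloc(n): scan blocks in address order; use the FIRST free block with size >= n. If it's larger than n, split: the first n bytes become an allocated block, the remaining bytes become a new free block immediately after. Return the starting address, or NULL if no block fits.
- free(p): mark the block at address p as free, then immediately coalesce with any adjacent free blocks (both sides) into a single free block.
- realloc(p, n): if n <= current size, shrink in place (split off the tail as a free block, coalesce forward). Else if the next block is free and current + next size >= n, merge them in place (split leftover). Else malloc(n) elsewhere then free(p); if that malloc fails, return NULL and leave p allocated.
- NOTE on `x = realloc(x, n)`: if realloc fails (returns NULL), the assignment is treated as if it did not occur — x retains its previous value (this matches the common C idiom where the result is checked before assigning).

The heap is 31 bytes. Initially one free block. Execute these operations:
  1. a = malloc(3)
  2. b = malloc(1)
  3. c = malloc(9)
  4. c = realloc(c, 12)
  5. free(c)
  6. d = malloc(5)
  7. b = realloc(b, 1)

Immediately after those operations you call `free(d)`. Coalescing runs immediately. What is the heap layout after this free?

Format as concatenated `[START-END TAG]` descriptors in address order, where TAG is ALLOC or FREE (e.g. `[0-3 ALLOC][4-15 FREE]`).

Op 1: a = malloc(3) -> a = 0; heap: [0-2 ALLOC][3-30 FREE]
Op 2: b = malloc(1) -> b = 3; heap: [0-2 ALLOC][3-3 ALLOC][4-30 FREE]
Op 3: c = malloc(9) -> c = 4; heap: [0-2 ALLOC][3-3 ALLOC][4-12 ALLOC][13-30 FREE]
Op 4: c = realloc(c, 12) -> c = 4; heap: [0-2 ALLOC][3-3 ALLOC][4-15 ALLOC][16-30 FREE]
Op 5: free(c) -> (freed c); heap: [0-2 ALLOC][3-3 ALLOC][4-30 FREE]
Op 6: d = malloc(5) -> d = 4; heap: [0-2 ALLOC][3-3 ALLOC][4-8 ALLOC][9-30 FREE]
Op 7: b = realloc(b, 1) -> b = 3; heap: [0-2 ALLOC][3-3 ALLOC][4-8 ALLOC][9-30 FREE]
free(d): d = 4 -> block [4-8 ALLOC]; mark free, coalesce with adjacent free neighbors -> [0-2 ALLOC][3-3 ALLOC][4-30 FREE]

Answer: [0-2 ALLOC][3-3 ALLOC][4-30 FREE]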